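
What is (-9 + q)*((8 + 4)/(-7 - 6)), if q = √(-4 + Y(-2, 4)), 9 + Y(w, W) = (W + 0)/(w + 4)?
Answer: 108/13 - 12*I*√11/13 ≈ 8.3077 - 3.0615*I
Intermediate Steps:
Y(w, W) = -9 + W/(4 + w) (Y(w, W) = -9 + (W + 0)/(w + 4) = -9 + W/(4 + w))
q = I*√11 (q = √(-4 + (-36 + 4 - 9*(-2))/(4 - 2)) = √(-4 + (-36 + 4 + 18)/2) = √(-4 + (½)*(-14)) = √(-4 - 7) = √(-11) = I*√11 ≈ 3.3166*I)
(-9 + q)*((8 + 4)/(-7 - 6)) = (-9 + I*√11)*((8 + 4)/(-7 - 6)) = (-9 + I*√11)*(12/(-13)) = (-9 + I*√11)*(12*(-1/13)) = (-9 + I*√11)*(-12/13) = 108/13 - 12*I*√11/13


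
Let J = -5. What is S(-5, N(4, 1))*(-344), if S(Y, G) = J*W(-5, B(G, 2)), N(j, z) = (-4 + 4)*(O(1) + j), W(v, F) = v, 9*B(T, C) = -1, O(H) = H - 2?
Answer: -8600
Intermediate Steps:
O(H) = -2 + H
B(T, C) = -⅑ (B(T, C) = (⅑)*(-1) = -⅑)
N(j, z) = 0 (N(j, z) = (-4 + 4)*((-2 + 1) + j) = 0*(-1 + j) = 0)
S(Y, G) = 25 (S(Y, G) = -5*(-5) = 25)
S(-5, N(4, 1))*(-344) = 25*(-344) = -8600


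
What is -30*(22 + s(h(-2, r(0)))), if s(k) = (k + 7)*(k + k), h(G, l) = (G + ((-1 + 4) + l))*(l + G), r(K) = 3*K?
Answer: -60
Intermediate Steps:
h(G, l) = (G + l)*(3 + G + l) (h(G, l) = (G + (3 + l))*(G + l) = (3 + G + l)*(G + l) = (G + l)*(3 + G + l))
s(k) = 2*k*(7 + k) (s(k) = (7 + k)*(2*k) = 2*k*(7 + k))
-30*(22 + s(h(-2, r(0)))) = -30*(22 + 2*((-2)² + (3*0)² + 3*(-2) + 3*(3*0) + 2*(-2)*(3*0))*(7 + ((-2)² + (3*0)² + 3*(-2) + 3*(3*0) + 2*(-2)*(3*0)))) = -30*(22 + 2*(4 + 0² - 6 + 3*0 + 2*(-2)*0)*(7 + (4 + 0² - 6 + 3*0 + 2*(-2)*0))) = -30*(22 + 2*(4 + 0 - 6 + 0 + 0)*(7 + (4 + 0 - 6 + 0 + 0))) = -30*(22 + 2*(-2)*(7 - 2)) = -30*(22 + 2*(-2)*5) = -30*(22 - 20) = -30*2 = -60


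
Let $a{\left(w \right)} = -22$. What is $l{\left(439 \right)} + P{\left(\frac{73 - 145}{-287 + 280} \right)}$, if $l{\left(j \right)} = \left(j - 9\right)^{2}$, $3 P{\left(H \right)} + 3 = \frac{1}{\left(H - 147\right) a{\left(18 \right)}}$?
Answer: $\frac{11678590645}{63162} \approx 1.849 \cdot 10^{5}$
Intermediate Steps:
$P{\left(H \right)} = -1 - \frac{1}{66 \left(-147 + H\right)}$ ($P{\left(H \right)} = -1 + \frac{\frac{1}{H - 147} \frac{1}{-22}}{3} = -1 + \frac{\frac{1}{-147 + H} \left(- \frac{1}{22}\right)}{3} = -1 + \frac{\left(- \frac{1}{22}\right) \frac{1}{-147 + H}}{3} = -1 - \frac{1}{66 \left(-147 + H\right)}$)
$l{\left(j \right)} = \left(-9 + j\right)^{2}$
$l{\left(439 \right)} + P{\left(\frac{73 - 145}{-287 + 280} \right)} = \left(-9 + 439\right)^{2} + \frac{\frac{9701}{66} - \frac{73 - 145}{-287 + 280}}{-147 + \frac{73 - 145}{-287 + 280}} = 430^{2} + \frac{\frac{9701}{66} - - \frac{72}{-7}}{-147 - \frac{72}{-7}} = 184900 + \frac{\frac{9701}{66} - \left(-72\right) \left(- \frac{1}{7}\right)}{-147 - - \frac{72}{7}} = 184900 + \frac{\frac{9701}{66} - \frac{72}{7}}{-147 + \frac{72}{7}} = 184900 + \frac{\frac{9701}{66} - \frac{72}{7}}{- \frac{957}{7}} = 184900 - \frac{63155}{63162} = \frac{11678590645}{63162}$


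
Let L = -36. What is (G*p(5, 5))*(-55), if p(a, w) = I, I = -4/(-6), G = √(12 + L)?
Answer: -220*I*√6/3 ≈ -179.63*I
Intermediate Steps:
G = 2*I*√6 (G = √(12 - 36) = √(-24) = 2*I*√6 ≈ 4.899*I)
I = ⅔ (I = -4*(-⅙) = ⅔ ≈ 0.66667)
p(a, w) = ⅔
(G*p(5, 5))*(-55) = ((2*I*√6)*(⅔))*(-55) = (4*I*√6/3)*(-55) = -220*I*√6/3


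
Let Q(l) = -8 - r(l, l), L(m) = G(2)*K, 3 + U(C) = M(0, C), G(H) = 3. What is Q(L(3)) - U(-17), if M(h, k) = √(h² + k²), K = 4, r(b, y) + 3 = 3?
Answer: -22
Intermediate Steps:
r(b, y) = 0 (r(b, y) = -3 + 3 = 0)
U(C) = -3 + √(C²) (U(C) = -3 + √(0² + C²) = -3 + √(0 + C²) = -3 + √(C²))
L(m) = 12 (L(m) = 3*4 = 12)
Q(l) = -8 (Q(l) = -8 - 1*0 = -8 + 0 = -8)
Q(L(3)) - U(-17) = -8 - (-3 + √((-17)²)) = -8 - (-3 + √289) = -8 - (-3 + 17) = -8 - 1*14 = -8 - 14 = -22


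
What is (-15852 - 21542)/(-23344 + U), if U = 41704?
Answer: -18697/9180 ≈ -2.0367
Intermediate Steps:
(-15852 - 21542)/(-23344 + U) = (-15852 - 21542)/(-23344 + 41704) = -37394/18360 = -37394*1/18360 = -18697/9180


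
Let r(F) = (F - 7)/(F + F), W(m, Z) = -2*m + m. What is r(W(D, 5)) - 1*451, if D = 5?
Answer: -2249/5 ≈ -449.80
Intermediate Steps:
W(m, Z) = -m
r(F) = (-7 + F)/(2*F) (r(F) = (-7 + F)/((2*F)) = (-7 + F)*(1/(2*F)) = (-7 + F)/(2*F))
r(W(D, 5)) - 1*451 = (-7 - 1*5)/(2*((-1*5))) - 1*451 = (½)*(-7 - 5)/(-5) - 451 = (½)*(-⅕)*(-12) - 451 = 6/5 - 451 = -2249/5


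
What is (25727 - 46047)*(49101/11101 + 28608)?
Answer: -6454170662880/11101 ≈ -5.8140e+8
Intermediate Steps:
(25727 - 46047)*(49101/11101 + 28608) = -20320*(49101*(1/11101) + 28608) = -20320*(49101/11101 + 28608) = -20320*317626509/11101 = -6454170662880/11101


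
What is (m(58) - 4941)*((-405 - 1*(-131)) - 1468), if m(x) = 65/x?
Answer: 249552823/29 ≈ 8.6053e+6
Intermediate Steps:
(m(58) - 4941)*((-405 - 1*(-131)) - 1468) = (65/58 - 4941)*((-405 - 1*(-131)) - 1468) = (65*(1/58) - 4941)*((-405 + 131) - 1468) = (65/58 - 4941)*(-274 - 1468) = -286513/58*(-1742) = 249552823/29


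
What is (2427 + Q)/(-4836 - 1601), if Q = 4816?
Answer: -7243/6437 ≈ -1.1252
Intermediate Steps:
(2427 + Q)/(-4836 - 1601) = (2427 + 4816)/(-4836 - 1601) = 7243/(-6437) = 7243*(-1/6437) = -7243/6437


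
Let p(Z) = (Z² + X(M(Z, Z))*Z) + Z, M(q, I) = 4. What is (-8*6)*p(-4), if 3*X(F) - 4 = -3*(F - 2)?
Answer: -704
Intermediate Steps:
X(F) = 10/3 - F (X(F) = 4/3 + (-3*(F - 2))/3 = 4/3 + (-3*(-2 + F))/3 = 4/3 + (6 - 3*F)/3 = 4/3 + (2 - F) = 10/3 - F)
p(Z) = Z² + Z/3 (p(Z) = (Z² + (10/3 - 1*4)*Z) + Z = (Z² + (10/3 - 4)*Z) + Z = (Z² - 2*Z/3) + Z = Z² + Z/3)
(-8*6)*p(-4) = (-8*6)*(-4*(⅓ - 4)) = -(-192)*(-11)/3 = -48*44/3 = -704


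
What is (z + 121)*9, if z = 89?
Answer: 1890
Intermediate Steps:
(z + 121)*9 = (89 + 121)*9 = 210*9 = 1890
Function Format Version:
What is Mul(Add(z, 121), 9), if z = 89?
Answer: 1890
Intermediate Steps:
Mul(Add(z, 121), 9) = Mul(Add(89, 121), 9) = Mul(210, 9) = 1890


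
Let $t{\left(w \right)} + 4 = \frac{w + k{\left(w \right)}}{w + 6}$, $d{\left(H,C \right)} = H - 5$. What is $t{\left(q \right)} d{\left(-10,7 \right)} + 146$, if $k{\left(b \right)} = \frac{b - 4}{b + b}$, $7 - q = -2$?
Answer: $\frac{3541}{18} \approx 196.72$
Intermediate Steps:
$q = 9$ ($q = 7 - -2 = 7 + 2 = 9$)
$d{\left(H,C \right)} = -5 + H$
$k{\left(b \right)} = \frac{-4 + b}{2 b}$
$t{\left(w \right)} = -4 + \frac{w + \frac{-4 + w}{2 w}}{6 + w}$ ($t{\left(w \right)} = -4 + \frac{w + \frac{-4 + w}{2 w}}{w + 6} = -4 + \frac{w + \frac{-4 + w}{2 w}}{6 + w}$)
$t{\left(q \right)} d{\left(-10,7 \right)} + 146 = \frac{-4 + 9 - 54 \left(8 + 9\right)}{2 \cdot 9 \left(6 + 9\right)} \left(-5 - 10\right) + 146 = \frac{1}{2} \cdot \frac{1}{9} \cdot \frac{1}{15} \left(-4 + 9 - 54 \cdot 17\right) \left(-15\right) + 146 = \frac{1}{2} \cdot \frac{1}{9} \cdot \frac{1}{15} \left(-4 + 9 - 918\right) \left(-15\right) + 146 = \frac{1}{2} \cdot \frac{1}{9} \cdot \frac{1}{15} \left(-913\right) \left(-15\right) + 146 = \left(- \frac{913}{270}\right) \left(-15\right) + 146 = \frac{913}{18} + 146 = \frac{3541}{18}$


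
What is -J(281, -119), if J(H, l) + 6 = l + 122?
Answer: 3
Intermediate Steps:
J(H, l) = 116 + l (J(H, l) = -6 + (l + 122) = -6 + (122 + l) = 116 + l)
-J(281, -119) = -(116 - 119) = -1*(-3) = 3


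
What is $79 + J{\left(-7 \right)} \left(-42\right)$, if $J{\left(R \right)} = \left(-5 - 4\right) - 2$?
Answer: $541$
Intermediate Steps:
$J{\left(R \right)} = -11$ ($J{\left(R \right)} = -9 - 2 = -11$)
$79 + J{\left(-7 \right)} \left(-42\right) = 79 - -462 = 79 + 462 = 541$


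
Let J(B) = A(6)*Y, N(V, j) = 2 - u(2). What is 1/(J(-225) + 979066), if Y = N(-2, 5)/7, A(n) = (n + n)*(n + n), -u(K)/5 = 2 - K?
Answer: 7/6853750 ≈ 1.0213e-6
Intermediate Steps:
u(K) = -10 + 5*K (u(K) = -5*(2 - K) = -10 + 5*K)
N(V, j) = 2 (N(V, j) = 2 - (-10 + 5*2) = 2 - (-10 + 10) = 2 - 1*0 = 2 + 0 = 2)
A(n) = 4*n**2 (A(n) = (2*n)*(2*n) = 4*n**2)
Y = 2/7 ≈ 0.28571
J(B) = 288/7 (J(B) = (4*6**2)*(2/7) = (4*36)*(2/7) = 144*(2/7) = 288/7)
1/(J(-225) + 979066) = 1/(288/7 + 979066) = 1/(6853750/7) = 7/6853750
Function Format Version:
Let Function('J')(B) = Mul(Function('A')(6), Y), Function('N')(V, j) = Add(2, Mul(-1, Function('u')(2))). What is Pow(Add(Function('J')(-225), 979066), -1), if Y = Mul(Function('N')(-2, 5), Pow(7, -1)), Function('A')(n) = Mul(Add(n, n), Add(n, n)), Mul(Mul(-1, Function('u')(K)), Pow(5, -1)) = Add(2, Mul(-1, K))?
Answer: Rational(7, 6853750) ≈ 1.0213e-6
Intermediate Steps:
Function('u')(K) = Add(-10, Mul(5, K)) (Function('u')(K) = Mul(-5, Add(2, Mul(-1, K))) = Add(-10, Mul(5, K)))
Function('N')(V, j) = 2 (Function('N')(V, j) = Add(2, Mul(-1, Add(-10, Mul(5, 2)))) = Add(2, Mul(-1, Add(-10, 10))) = Add(2, Mul(-1, 0)) = Add(2, 0) = 2)
Function('A')(n) = Mul(4, Pow(n, 2)) (Function('A')(n) = Mul(Mul(2, n), Mul(2, n)) = Mul(4, Pow(n, 2)))
Y = Rational(2, 7) (Y = Mul(2, Pow(7, -1)) = Mul(2, Rational(1, 7)) = Rational(2, 7) ≈ 0.28571)
Function('J')(B) = Rational(288, 7) (Function('J')(B) = Mul(Mul(4, Pow(6, 2)), Rational(2, 7)) = Mul(Mul(4, 36), Rational(2, 7)) = Mul(144, Rational(2, 7)) = Rational(288, 7))
Pow(Add(Function('J')(-225), 979066), -1) = Pow(Add(Rational(288, 7), 979066), -1) = Pow(Rational(6853750, 7), -1) = Rational(7, 6853750)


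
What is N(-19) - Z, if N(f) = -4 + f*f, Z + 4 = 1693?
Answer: -1332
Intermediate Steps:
Z = 1689 (Z = -4 + 1693 = 1689)
N(f) = -4 + f²
N(-19) - Z = (-4 + (-19)²) - 1*1689 = (-4 + 361) - 1689 = 357 - 1689 = -1332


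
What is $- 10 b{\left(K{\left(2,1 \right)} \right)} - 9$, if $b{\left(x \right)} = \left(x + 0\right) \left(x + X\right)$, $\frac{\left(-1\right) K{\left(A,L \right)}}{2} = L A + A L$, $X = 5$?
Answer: $-249$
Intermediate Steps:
$K{\left(A,L \right)} = - 4 A L$ ($K{\left(A,L \right)} = - 2 \left(L A + A L\right) = - 2 \left(A L + A L\right) = - 2 \cdot 2 A L = - 4 A L$)
$b{\left(x \right)} = x \left(5 + x\right)$ ($b{\left(x \right)} = \left(x + 0\right) \left(x + 5\right) = x \left(5 + x\right)$)
$- 10 b{\left(K{\left(2,1 \right)} \right)} - 9 = - 10 \left(-4\right) 2 \cdot 1 \left(5 - 8 \cdot 1\right) - 9 = - 10 \left(- 8 \left(5 - 8\right)\right) - 9 = - 10 \left(\left(-8\right) \left(-3\right)\right) - 9 = \left(-10\right) 24 - 9 = -240 - 9 = -249$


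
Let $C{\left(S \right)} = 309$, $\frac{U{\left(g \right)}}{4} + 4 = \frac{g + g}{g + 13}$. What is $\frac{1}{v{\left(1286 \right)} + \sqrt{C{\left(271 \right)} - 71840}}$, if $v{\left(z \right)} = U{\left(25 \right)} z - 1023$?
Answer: $- \frac{5353839}{79426354652} - \frac{361 i \sqrt{71531}}{79426354652} \approx -6.7406 \cdot 10^{-5} - 1.2156 \cdot 10^{-6} i$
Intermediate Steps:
$U{\left(g \right)} = -16 + \frac{8 g}{13 + g}$ ($U{\left(g \right)} = -16 + 4 \frac{g + g}{g + 13} = -16 + 4 \frac{2 g}{13 + g} = -16 + \frac{8 g}{13 + g}$)
$v{\left(z \right)} = -1023 - \frac{204 z}{19}$ ($v{\left(z \right)} = \frac{8 \left(-26 - 25\right)}{13 + 25} z - 1023 = \frac{8 \left(-26 - 25\right)}{38} z - 1023 = 8 \cdot \frac{1}{38} \left(-51\right) z - 1023 = - \frac{204 z}{19} - 1023 = -1023 - \frac{204 z}{19}$)
$\frac{1}{v{\left(1286 \right)} + \sqrt{C{\left(271 \right)} - 71840}} = \frac{1}{\left(-1023 - \frac{262344}{19}\right) + \sqrt{309 - 71840}} = \frac{1}{\left(-1023 - \frac{262344}{19}\right) + \sqrt{-71531}} = \frac{1}{- \frac{281781}{19} + i \sqrt{71531}}$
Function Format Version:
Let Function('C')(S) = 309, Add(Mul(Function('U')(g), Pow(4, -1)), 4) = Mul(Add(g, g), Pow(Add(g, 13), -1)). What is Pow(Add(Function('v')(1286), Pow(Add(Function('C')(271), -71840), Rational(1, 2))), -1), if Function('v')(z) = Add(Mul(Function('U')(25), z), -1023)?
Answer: Add(Rational(-5353839, 79426354652), Mul(Rational(-361, 79426354652), I, Pow(71531, Rational(1, 2)))) ≈ Add(-6.7406e-5, Mul(-1.2156e-6, I))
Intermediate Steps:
Function('U')(g) = Add(-16, Mul(8, g, Pow(Add(13, g), -1))) (Function('U')(g) = Add(-16, Mul(4, Mul(Add(g, g), Pow(Add(g, 13), -1)))) = Add(-16, Mul(4, Mul(Mul(2, g), Pow(Add(13, g), -1)))) = Add(-16, Mul(4, Mul(2, g, Pow(Add(13, g), -1)))) = Add(-16, Mul(8, g, Pow(Add(13, g), -1))))
Function('v')(z) = Add(-1023, Mul(Rational(-204, 19), z)) (Function('v')(z) = Add(Mul(Mul(8, Pow(Add(13, 25), -1), Add(-26, Mul(-1, 25))), z), -1023) = Add(Mul(Mul(8, Pow(38, -1), Add(-26, -25)), z), -1023) = Add(Mul(Mul(8, Rational(1, 38), -51), z), -1023) = Add(Mul(Rational(-204, 19), z), -1023) = Add(-1023, Mul(Rational(-204, 19), z)))
Pow(Add(Function('v')(1286), Pow(Add(Function('C')(271), -71840), Rational(1, 2))), -1) = Pow(Add(Add(-1023, Mul(Rational(-204, 19), 1286)), Pow(Add(309, -71840), Rational(1, 2))), -1) = Pow(Add(Add(-1023, Rational(-262344, 19)), Pow(-71531, Rational(1, 2))), -1) = Pow(Add(Rational(-281781, 19), Mul(I, Pow(71531, Rational(1, 2)))), -1)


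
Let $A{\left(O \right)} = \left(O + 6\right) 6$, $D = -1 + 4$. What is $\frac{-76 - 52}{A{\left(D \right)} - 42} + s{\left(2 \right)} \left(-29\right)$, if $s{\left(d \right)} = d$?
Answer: $- \frac{206}{3} \approx -68.667$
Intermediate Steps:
$D = 3$
$A{\left(O \right)} = 36 + 6 O$ ($A{\left(O \right)} = \left(6 + O\right) 6 = 36 + 6 O$)
$\frac{-76 - 52}{A{\left(D \right)} - 42} + s{\left(2 \right)} \left(-29\right) = \frac{-76 - 52}{\left(36 + 6 \cdot 3\right) - 42} + 2 \left(-29\right) = - \frac{128}{\left(36 + 18\right) - 42} - 58 = - \frac{128}{54 - 42} - 58 = - \frac{128}{12} - 58 = \left(-128\right) \frac{1}{12} - 58 = - \frac{32}{3} - 58 = - \frac{206}{3}$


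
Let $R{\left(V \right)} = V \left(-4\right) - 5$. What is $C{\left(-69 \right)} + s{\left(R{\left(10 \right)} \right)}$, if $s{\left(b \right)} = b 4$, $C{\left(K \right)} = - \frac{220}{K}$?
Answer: $- \frac{12200}{69} \approx -176.81$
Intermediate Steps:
$R{\left(V \right)} = -5 - 4 V$ ($R{\left(V \right)} = - 4 V - 5 = -5 - 4 V$)
$s{\left(b \right)} = 4 b$
$C{\left(-69 \right)} + s{\left(R{\left(10 \right)} \right)} = - \frac{220}{-69} + 4 \left(-5 - 40\right) = \left(-220\right) \left(- \frac{1}{69}\right) + 4 \left(-5 - 40\right) = \frac{220}{69} + 4 \left(-45\right) = \frac{220}{69} - 180 = - \frac{12200}{69}$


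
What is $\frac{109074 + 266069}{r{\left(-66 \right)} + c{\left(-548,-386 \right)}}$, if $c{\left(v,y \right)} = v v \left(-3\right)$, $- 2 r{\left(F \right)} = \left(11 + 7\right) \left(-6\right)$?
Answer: $- \frac{375143}{900858} \approx -0.41643$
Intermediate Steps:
$r{\left(F \right)} = 54$ ($r{\left(F \right)} = - \frac{\left(11 + 7\right) \left(-6\right)}{2} = - \frac{18 \left(-6\right)}{2} = \left(- \frac{1}{2}\right) \left(-108\right) = 54$)
$c{\left(v,y \right)} = - 3 v^{2}$ ($c{\left(v,y \right)} = v^{2} \left(-3\right) = - 3 v^{2}$)
$\frac{109074 + 266069}{r{\left(-66 \right)} + c{\left(-548,-386 \right)}} = \frac{109074 + 266069}{54 - 3 \left(-548\right)^{2}} = \frac{375143}{54 - 900912} = \frac{375143}{-900858} = 375143 \left(- \frac{1}{900858}\right) = - \frac{375143}{900858}$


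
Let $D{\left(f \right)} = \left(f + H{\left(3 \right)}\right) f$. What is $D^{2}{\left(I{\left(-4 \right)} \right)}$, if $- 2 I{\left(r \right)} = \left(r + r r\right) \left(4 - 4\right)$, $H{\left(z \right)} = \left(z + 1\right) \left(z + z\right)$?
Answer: $0$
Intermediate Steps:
$H{\left(z \right)} = 2 z \left(1 + z\right)$ ($H{\left(z \right)} = \left(1 + z\right) 2 z = 2 z \left(1 + z\right)$)
$I{\left(r \right)} = 0$ ($I{\left(r \right)} = - \frac{\left(r + r r\right) \left(4 - 4\right)}{2} = - \frac{\left(r + r^{2}\right) 0}{2} = \left(- \frac{1}{2}\right) 0 = 0$)
$D{\left(f \right)} = f \left(24 + f\right)$ ($D{\left(f \right)} = \left(f + 2 \cdot 3 \left(1 + 3\right)\right) f = \left(f + 2 \cdot 3 \cdot 4\right) f = \left(f + 24\right) f = \left(24 + f\right) f = f \left(24 + f\right)$)
$D^{2}{\left(I{\left(-4 \right)} \right)} = \left(0 \left(24 + 0\right)\right)^{2} = \left(0 \cdot 24\right)^{2} = 0^{2} = 0$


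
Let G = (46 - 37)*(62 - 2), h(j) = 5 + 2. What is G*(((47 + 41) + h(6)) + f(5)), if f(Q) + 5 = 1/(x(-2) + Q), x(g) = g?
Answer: 48780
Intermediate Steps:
h(j) = 7
G = 540 (G = 9*60 = 540)
f(Q) = -5 + 1/(-2 + Q)
G*(((47 + 41) + h(6)) + f(5)) = 540*(((47 + 41) + 7) + (11 - 5*5)/(-2 + 5)) = 540*((88 + 7) + (11 - 25)/3) = 540*(95 + (⅓)*(-14)) = 540*(95 - 14/3) = 540*(271/3) = 48780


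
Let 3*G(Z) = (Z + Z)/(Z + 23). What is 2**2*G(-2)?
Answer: -16/63 ≈ -0.25397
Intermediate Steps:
G(Z) = 2*Z/(3*(23 + Z)) (G(Z) = ((Z + Z)/(Z + 23))/3 = ((2*Z)/(23 + Z))/3 = (2*Z/(23 + Z))/3 = 2*Z/(3*(23 + Z)))
2**2*G(-2) = 2**2*((2/3)*(-2)/(23 - 2)) = 4*((2/3)*(-2)/21) = 4*((2/3)*(-2)*(1/21)) = 4*(-4/63) = -16/63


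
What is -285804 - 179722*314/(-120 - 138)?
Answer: -8652362/129 ≈ -67073.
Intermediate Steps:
-285804 - 179722*314/(-120 - 138) = -285804 - 179722/((-258*1/314)) = -285804 - 179722/(-129/157) = -285804 - 179722*(-157/129) = -285804 + 28216354/129 = -8652362/129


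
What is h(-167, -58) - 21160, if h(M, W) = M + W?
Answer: -21385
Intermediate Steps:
h(-167, -58) - 21160 = (-167 - 58) - 21160 = -225 - 21160 = -21385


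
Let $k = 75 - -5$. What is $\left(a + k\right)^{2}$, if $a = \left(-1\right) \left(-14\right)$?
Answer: $8836$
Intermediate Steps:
$k = 80$ ($k = 75 + 5 = 80$)
$a = 14$
$\left(a + k\right)^{2} = \left(14 + 80\right)^{2} = 94^{2} = 8836$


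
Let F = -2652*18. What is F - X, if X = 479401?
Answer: -527137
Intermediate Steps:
F = -47736
F - X = -47736 - 1*479401 = -47736 - 479401 = -527137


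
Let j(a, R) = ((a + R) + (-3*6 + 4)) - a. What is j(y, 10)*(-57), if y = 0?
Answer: 228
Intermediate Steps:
j(a, R) = -14 + R (j(a, R) = ((R + a) + (-18 + 4)) - a = ((R + a) - 14) - a = (-14 + R + a) - a = -14 + R)
j(y, 10)*(-57) = (-14 + 10)*(-57) = -4*(-57) = 228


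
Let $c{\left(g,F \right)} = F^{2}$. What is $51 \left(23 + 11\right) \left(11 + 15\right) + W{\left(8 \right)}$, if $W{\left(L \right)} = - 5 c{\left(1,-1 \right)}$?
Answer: $45079$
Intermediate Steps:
$W{\left(L \right)} = -5$ ($W{\left(L \right)} = - 5 \left(-1\right)^{2} = \left(-5\right) 1 = -5$)
$51 \left(23 + 11\right) \left(11 + 15\right) + W{\left(8 \right)} = 51 \left(23 + 11\right) \left(11 + 15\right) - 5 = 51 \cdot 34 \cdot 26 - 5 = 51 \cdot 884 - 5 = 45084 - 5 = 45079$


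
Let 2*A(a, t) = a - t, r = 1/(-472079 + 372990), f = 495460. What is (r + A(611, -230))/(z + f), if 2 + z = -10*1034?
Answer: 27777949/32046571668 ≈ 0.00086680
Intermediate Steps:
z = -10342 (z = -2 - 10*1034 = -2 - 10340 = -10342)
r = -1/99089 (r = 1/(-99089) = -1/99089 ≈ -1.0092e-5)
A(a, t) = a/2 - t/2 (A(a, t) = (a - t)/2 = a/2 - t/2)
(r + A(611, -230))/(z + f) = (-1/99089 + ((1/2)*611 - 1/2*(-230)))/(-10342 + 495460) = (-1/99089 + (611/2 + 115))/485118 = (-1/99089 + 841/2)*(1/485118) = (83333847/198178)*(1/485118) = 27777949/32046571668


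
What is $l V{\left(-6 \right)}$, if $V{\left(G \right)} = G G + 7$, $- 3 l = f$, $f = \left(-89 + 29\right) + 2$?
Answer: $\frac{2494}{3} \approx 831.33$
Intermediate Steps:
$f = -58$ ($f = -60 + 2 = -58$)
$l = \frac{58}{3}$ ($l = \left(- \frac{1}{3}\right) \left(-58\right) = \frac{58}{3} \approx 19.333$)
$V{\left(G \right)} = 7 + G^{2}$ ($V{\left(G \right)} = G^{2} + 7 = 7 + G^{2}$)
$l V{\left(-6 \right)} = \frac{58 \left(7 + \left(-6\right)^{2}\right)}{3} = \frac{58 \left(7 + 36\right)}{3} = \frac{58}{3} \cdot 43 = \frac{2494}{3}$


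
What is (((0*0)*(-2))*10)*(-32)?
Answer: 0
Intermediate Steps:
(((0*0)*(-2))*10)*(-32) = ((0*(-2))*10)*(-32) = (0*10)*(-32) = 0*(-32) = 0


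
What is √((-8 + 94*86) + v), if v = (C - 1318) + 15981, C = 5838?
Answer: 41*√17 ≈ 169.05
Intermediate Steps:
v = 20501 (v = (5838 - 1318) + 15981 = 4520 + 15981 = 20501)
√((-8 + 94*86) + v) = √((-8 + 94*86) + 20501) = √((-8 + 8084) + 20501) = √(8076 + 20501) = √28577 = 41*√17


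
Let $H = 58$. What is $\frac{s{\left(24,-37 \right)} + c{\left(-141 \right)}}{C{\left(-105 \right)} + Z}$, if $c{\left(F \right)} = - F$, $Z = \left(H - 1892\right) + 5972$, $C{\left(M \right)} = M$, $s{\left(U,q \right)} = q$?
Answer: $\frac{104}{4033} \approx 0.025787$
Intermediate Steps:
$Z = 4138$ ($Z = \left(58 - 1892\right) + 5972 = -1834 + 5972 = 4138$)
$\frac{s{\left(24,-37 \right)} + c{\left(-141 \right)}}{C{\left(-105 \right)} + Z} = \frac{-37 - -141}{-105 + 4138} = \frac{-37 + 141}{4033} = 104 \cdot \frac{1}{4033} = \frac{104}{4033}$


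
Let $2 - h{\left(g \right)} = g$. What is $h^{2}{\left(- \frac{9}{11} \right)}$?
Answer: $\frac{961}{121} \approx 7.9421$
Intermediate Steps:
$h{\left(g \right)} = 2 - g$
$h^{2}{\left(- \frac{9}{11} \right)} = \left(2 - - \frac{9}{11}\right)^{2} = \left(2 + \frac{9}{11}\right)^{2} = \left(\frac{31}{11}\right)^{2} = \frac{961}{121}$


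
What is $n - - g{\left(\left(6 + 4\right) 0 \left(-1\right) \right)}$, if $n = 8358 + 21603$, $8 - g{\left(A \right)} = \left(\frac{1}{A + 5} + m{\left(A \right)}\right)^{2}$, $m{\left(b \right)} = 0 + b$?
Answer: $\frac{749224}{25} \approx 29969.0$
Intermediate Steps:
$m{\left(b \right)} = b$
$g{\left(A \right)} = 8 - \left(A + \frac{1}{5 + A}\right)^{2}$ ($g{\left(A \right)} = 8 - \left(\frac{1}{A + 5} + A\right)^{2} = 8 - \left(\frac{1}{5 + A} + A\right)^{2} = 8 - \left(A + \frac{1}{5 + A}\right)^{2}$)
$n = 29961$
$n - - g{\left(\left(6 + 4\right) 0 \left(-1\right) \right)} = 29961 - - (8 - \frac{\left(1 + \left(\left(6 + 4\right) 0 \left(-1\right)\right)^{2} + 5 \left(6 + 4\right) 0 \left(-1\right)\right)^{2}}{\left(5 + \left(6 + 4\right) 0 \left(-1\right)\right)^{2}}) = 29961 - - (8 - \frac{\left(1 + \left(10 \cdot 0\right)^{2} + 5 \cdot 10 \cdot 0\right)^{2}}{\left(5 + 10 \cdot 0\right)^{2}}) = 29961 - - (8 - \frac{\left(1 + 0^{2} + 5 \cdot 0\right)^{2}}{\left(5 + 0\right)^{2}}) = 29961 - - (8 - \frac{\left(1 + 0 + 0\right)^{2}}{25}) = 29961 - - (8 - \frac{1^{2}}{25}) = 29961 - - (8 - \frac{1}{25} \cdot 1) = 29961 - - (8 - \frac{1}{25}) = 29961 - \left(-1\right) \frac{199}{25} = 29961 - - \frac{199}{25} = 29961 + \frac{199}{25} = \frac{749224}{25}$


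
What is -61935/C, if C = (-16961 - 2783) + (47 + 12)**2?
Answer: 20645/5421 ≈ 3.8083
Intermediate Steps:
C = -16263 (C = -19744 + 59**2 = -19744 + 3481 = -16263)
-61935/C = -61935/(-16263) = -61935*(-1/16263) = 20645/5421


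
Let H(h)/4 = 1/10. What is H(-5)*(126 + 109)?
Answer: 94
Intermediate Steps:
H(h) = ⅖ (H(h) = 4/10 = 4*(⅒) = ⅖)
H(-5)*(126 + 109) = 2*(126 + 109)/5 = (⅖)*235 = 94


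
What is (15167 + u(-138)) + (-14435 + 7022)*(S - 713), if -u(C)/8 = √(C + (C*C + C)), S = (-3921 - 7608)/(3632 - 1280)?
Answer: 85391567/16 - 32*√1173 ≈ 5.3359e+6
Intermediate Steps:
S = -549/112 (S = -11529/2352 = -11529*1/2352 = -549/112 ≈ -4.9018)
u(C) = -8*√(C² + 2*C) (u(C) = -8*√(C + (C*C + C)) = -8*√(C + (C² + C)) = -8*√(C + (C + C²)) = -8*√(C² + 2*C))
(15167 + u(-138)) + (-14435 + 7022)*(S - 713) = (15167 - 8*4*√1173) + (-14435 + 7022)*(-549/112 - 713) = (15167 - 8*4*√1173) - 7413*(-80405/112) = (15167 - 32*√1173) + 85148895/16 = 85391567/16 - 32*√1173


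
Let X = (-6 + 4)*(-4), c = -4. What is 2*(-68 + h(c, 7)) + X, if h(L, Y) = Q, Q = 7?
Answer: -114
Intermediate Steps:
h(L, Y) = 7
X = 8 (X = -2*(-4) = 8)
2*(-68 + h(c, 7)) + X = 2*(-68 + 7) + 8 = 2*(-61) + 8 = -122 + 8 = -114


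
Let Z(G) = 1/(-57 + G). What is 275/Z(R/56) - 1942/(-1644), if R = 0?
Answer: -12883879/822 ≈ -15674.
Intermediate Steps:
275/Z(R/56) - 1942/(-1644) = 275/(1/(-57 + 0/56)) - 1942/(-1644) = 275/(1/(-57 + 0*(1/56))) - 1942*(-1/1644) = 275/(1/(-57 + 0)) + 971/822 = 275/(1/(-57)) + 971/822 = 275/(-1/57) + 971/822 = 275*(-57) + 971/822 = -15675 + 971/822 = -12883879/822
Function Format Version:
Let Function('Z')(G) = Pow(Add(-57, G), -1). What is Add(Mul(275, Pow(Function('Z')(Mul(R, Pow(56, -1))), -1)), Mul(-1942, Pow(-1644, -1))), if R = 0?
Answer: Rational(-12883879, 822) ≈ -15674.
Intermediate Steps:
Add(Mul(275, Pow(Function('Z')(Mul(R, Pow(56, -1))), -1)), Mul(-1942, Pow(-1644, -1))) = Add(Mul(275, Pow(Pow(Add(-57, Mul(0, Pow(56, -1))), -1), -1)), Mul(-1942, Pow(-1644, -1))) = Add(Mul(275, Pow(Pow(Add(-57, Mul(0, Rational(1, 56))), -1), -1)), Mul(-1942, Rational(-1, 1644))) = Add(Mul(275, Pow(Pow(Add(-57, 0), -1), -1)), Rational(971, 822)) = Add(Mul(275, Pow(Pow(-57, -1), -1)), Rational(971, 822)) = Add(Mul(275, Pow(Rational(-1, 57), -1)), Rational(971, 822)) = Add(Mul(275, -57), Rational(971, 822)) = Add(-15675, Rational(971, 822)) = Rational(-12883879, 822)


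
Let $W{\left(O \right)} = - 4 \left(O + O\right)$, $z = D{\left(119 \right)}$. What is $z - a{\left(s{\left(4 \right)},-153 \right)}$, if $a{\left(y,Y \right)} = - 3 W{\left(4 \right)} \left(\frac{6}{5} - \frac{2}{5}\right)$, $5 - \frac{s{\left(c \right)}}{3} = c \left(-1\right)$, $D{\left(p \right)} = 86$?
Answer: $\frac{46}{5} \approx 9.2$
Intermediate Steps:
$z = 86$
$W{\left(O \right)} = - 8 O$ ($W{\left(O \right)} = - 4 \cdot 2 O = - 8 O$)
$s{\left(c \right)} = 15 + 3 c$ ($s{\left(c \right)} = 15 - 3 c \left(-1\right) = 15 - 3 \left(- c\right) = 15 + 3 c$)
$a{\left(y,Y \right)} = \frac{384}{5}$ ($a{\left(y,Y \right)} = - 3 \left(\left(-8\right) 4\right) \left(\frac{6}{5} - \frac{2}{5}\right) = \left(-3\right) \left(-32\right) \left(6 \cdot \frac{1}{5} - \frac{2}{5}\right) = 96 \left(\frac{6}{5} - \frac{2}{5}\right) = 96 \cdot \frac{4}{5} = \frac{384}{5}$)
$z - a{\left(s{\left(4 \right)},-153 \right)} = 86 - \frac{384}{5} = \frac{46}{5}$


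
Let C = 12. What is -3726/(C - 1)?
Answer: -3726/11 ≈ -338.73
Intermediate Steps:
-3726/(C - 1) = -3726/(12 - 1) = -3726/11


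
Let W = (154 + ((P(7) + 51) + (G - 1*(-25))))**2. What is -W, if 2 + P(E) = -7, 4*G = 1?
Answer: -783225/16 ≈ -48952.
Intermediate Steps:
G = 1/4 (G = (1/4)*1 = 1/4 ≈ 0.25000)
P(E) = -9 (P(E) = -2 - 7 = -9)
W = 783225/16 (W = (154 + ((-9 + 51) + (1/4 - 1*(-25))))**2 = (154 + (42 + (1/4 + 25)))**2 = (154 + (42 + 101/4))**2 = (154 + 269/4)**2 = (885/4)**2 = 783225/16 ≈ 48952.)
-W = -1*783225/16 = -783225/16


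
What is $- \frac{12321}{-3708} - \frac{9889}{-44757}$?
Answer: $\frac{65346601}{18439884} \approx 3.5438$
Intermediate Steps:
$- \frac{12321}{-3708} - \frac{9889}{-44757} = \left(-12321\right) \left(- \frac{1}{3708}\right) - - \frac{9889}{44757} = \frac{1369}{412} + \frac{9889}{44757} = \frac{65346601}{18439884}$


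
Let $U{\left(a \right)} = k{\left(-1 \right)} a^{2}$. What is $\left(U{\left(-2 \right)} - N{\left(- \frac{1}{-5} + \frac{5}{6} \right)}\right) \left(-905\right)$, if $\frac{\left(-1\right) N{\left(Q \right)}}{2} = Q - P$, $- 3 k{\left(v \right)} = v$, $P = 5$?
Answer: $5973$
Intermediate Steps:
$k{\left(v \right)} = - \frac{v}{3}$
$U{\left(a \right)} = \frac{a^{2}}{3}$ ($U{\left(a \right)} = \left(- \frac{1}{3}\right) \left(-1\right) a^{2} = \frac{a^{2}}{3}$)
$N{\left(Q \right)} = 10 - 2 Q$ ($N{\left(Q \right)} = - 2 \left(Q - 5\right) = - 2 \left(-5 + Q\right) = 10 - 2 Q$)
$\left(U{\left(-2 \right)} - N{\left(- \frac{1}{-5} + \frac{5}{6} \right)}\right) \left(-905\right) = \left(\frac{\left(-2\right)^{2}}{3} - \left(10 - 2 \left(- \frac{1}{-5} + \frac{5}{6}\right)\right)\right) \left(-905\right) = \left(\frac{1}{3} \cdot 4 - \left(10 - 2 \left(\left(-1\right) \left(- \frac{1}{5}\right) + 5 \cdot \frac{1}{6}\right)\right)\right) \left(-905\right) = \left(\frac{4}{3} - \left(10 - 2 \left(\frac{1}{5} + \frac{5}{6}\right)\right)\right) \left(-905\right) = \left(\frac{4}{3} - \left(10 - \frac{31}{15}\right)\right) \left(-905\right) = \left(\frac{4}{3} - \frac{119}{15}\right) \left(-905\right) = \left(- \frac{33}{5}\right) \left(-905\right) = 5973$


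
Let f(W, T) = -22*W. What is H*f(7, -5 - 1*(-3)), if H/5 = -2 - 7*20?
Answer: 109340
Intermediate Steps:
H = -710 (H = 5*(-2 - 7*20) = 5*(-2 - 140) = 5*(-142) = -710)
H*f(7, -5 - 1*(-3)) = -(-15620)*7 = -710*(-154) = 109340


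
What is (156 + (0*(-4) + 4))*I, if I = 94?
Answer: 15040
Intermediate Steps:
(156 + (0*(-4) + 4))*I = (156 + (0*(-4) + 4))*94 = (156 + (0 + 4))*94 = (156 + 4)*94 = 160*94 = 15040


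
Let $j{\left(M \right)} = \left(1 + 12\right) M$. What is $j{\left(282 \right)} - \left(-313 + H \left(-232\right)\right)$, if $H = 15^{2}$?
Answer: $56179$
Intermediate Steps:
$H = 225$
$j{\left(M \right)} = 13 M$
$j{\left(282 \right)} - \left(-313 + H \left(-232\right)\right) = 13 \cdot 282 - \left(-313 + 225 \left(-232\right)\right) = 3666 - \left(-313 - 52200\right) = 3666 - -52513 = 3666 + 52513 = 56179$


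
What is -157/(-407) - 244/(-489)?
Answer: 176081/199023 ≈ 0.88473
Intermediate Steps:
-157/(-407) - 244/(-489) = -157*(-1/407) - 244*(-1/489) = 157/407 + 244/489 = 176081/199023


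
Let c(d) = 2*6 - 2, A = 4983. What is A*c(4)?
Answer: 49830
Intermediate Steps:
c(d) = 10 (c(d) = 12 - 2 = 10)
A*c(4) = 4983*10 = 49830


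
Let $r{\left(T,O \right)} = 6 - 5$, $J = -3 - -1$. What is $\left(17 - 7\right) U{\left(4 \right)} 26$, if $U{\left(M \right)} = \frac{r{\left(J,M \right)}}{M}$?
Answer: $65$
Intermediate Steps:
$J = -2$ ($J = -3 + 1 = -2$)
$r{\left(T,O \right)} = 1$ ($r{\left(T,O \right)} = 6 - 5 = 1$)
$U{\left(M \right)} = \frac{1}{M}$ ($U{\left(M \right)} = 1 \frac{1}{M} = \frac{1}{M}$)
$\left(17 - 7\right) U{\left(4 \right)} 26 = \frac{17 - 7}{4} \cdot 26 = \left(17 - 7\right) \frac{1}{4} \cdot 26 = 10 \cdot \frac{1}{4} \cdot 26 = \frac{5}{2} \cdot 26 = 65$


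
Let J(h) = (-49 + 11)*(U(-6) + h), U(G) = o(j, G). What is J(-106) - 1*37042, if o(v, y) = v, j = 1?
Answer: -33052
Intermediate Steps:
U(G) = 1
J(h) = -38 - 38*h (J(h) = (-49 + 11)*(1 + h) = -38*(1 + h) = -38 - 38*h)
J(-106) - 1*37042 = (-38 - 38*(-106)) - 1*37042 = (-38 + 4028) - 37042 = 3990 - 37042 = -33052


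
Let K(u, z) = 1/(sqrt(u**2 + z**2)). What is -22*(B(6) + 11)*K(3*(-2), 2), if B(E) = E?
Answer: -187*sqrt(10)/10 ≈ -59.135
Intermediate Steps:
K(u, z) = 1/sqrt(u**2 + z**2)
-22*(B(6) + 11)*K(3*(-2), 2) = -22*(6 + 11)/sqrt((3*(-2))**2 + 2**2) = -374/sqrt((-6)**2 + 4) = -374/sqrt(36 + 4) = -374/sqrt(40) = -374*sqrt(10)/20 = -187*sqrt(10)/10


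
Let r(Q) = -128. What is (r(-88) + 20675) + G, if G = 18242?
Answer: 38789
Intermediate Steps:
(r(-88) + 20675) + G = (-128 + 20675) + 18242 = 20547 + 18242 = 38789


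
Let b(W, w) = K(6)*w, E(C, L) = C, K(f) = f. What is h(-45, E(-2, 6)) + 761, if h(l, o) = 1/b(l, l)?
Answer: 205469/270 ≈ 761.00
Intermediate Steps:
b(W, w) = 6*w
h(l, o) = 1/(6*l)
h(-45, E(-2, 6)) + 761 = (1/6)/(-45) + 761 = (1/6)*(-1/45) + 761 = -1/270 + 761 = 205469/270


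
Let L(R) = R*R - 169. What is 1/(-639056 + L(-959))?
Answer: 1/280456 ≈ 3.5656e-6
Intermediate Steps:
L(R) = -169 + R² (L(R) = R² - 169 = -169 + R²)
1/(-639056 + L(-959)) = 1/(-639056 + (-169 + (-959)²)) = 1/(-639056 + (-169 + 919681)) = 1/(-639056 + 919512) = 1/280456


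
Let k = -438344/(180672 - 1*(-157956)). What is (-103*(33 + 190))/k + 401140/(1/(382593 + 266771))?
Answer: 28545607037853193/109586 ≈ 2.6049e+11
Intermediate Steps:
k = -109586/84657 (k = -438344/(180672 + 157956) = -438344/338628 = -438344*1/338628 = -109586/84657 ≈ -1.2945)
(-103*(33 + 190))/k + 401140/(1/(382593 + 266771)) = (-103*(33 + 190))/(-109586/84657) + 401140/(1/(382593 + 266771)) = -103*223*(-84657/109586) + 401140/(1/649364) = -22969*(-84657/109586) + 401140/(1/649364) = 1944486633/109586 + 401140*649364 = 1944486633/109586 + 260485874960 = 28545607037853193/109586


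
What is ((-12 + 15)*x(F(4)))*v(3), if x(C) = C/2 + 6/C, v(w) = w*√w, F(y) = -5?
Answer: -333*√3/10 ≈ -57.677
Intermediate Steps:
v(w) = w^(3/2)
x(C) = C/2 + 6/C (x(C) = C*(½) + 6/C = C/2 + 6/C)
((-12 + 15)*x(F(4)))*v(3) = ((-12 + 15)*((½)*(-5) + 6/(-5)))*3^(3/2) = (3*(-5/2 + 6*(-⅕)))*(3*√3) = (3*(-5/2 - 6/5))*(3*√3) = (3*(-37/10))*(3*√3) = -333*√3/10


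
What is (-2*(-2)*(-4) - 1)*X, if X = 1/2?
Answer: -17/2 ≈ -8.5000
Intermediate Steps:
X = 1/2 ≈ 0.50000
(-2*(-2)*(-4) - 1)*X = (-2*(-2)*(-4) - 1)*(1/2) = (4*(-4) - 1)*(1/2) = (-16 - 1)*(1/2) = -17*1/2 = -17/2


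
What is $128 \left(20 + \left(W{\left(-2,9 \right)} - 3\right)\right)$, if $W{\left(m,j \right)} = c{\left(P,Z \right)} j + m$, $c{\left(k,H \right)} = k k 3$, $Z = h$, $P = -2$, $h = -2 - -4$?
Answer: $15744$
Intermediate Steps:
$h = 2$ ($h = -2 + 4 = 2$)
$Z = 2$
$c{\left(k,H \right)} = 3 k^{2}$ ($c{\left(k,H \right)} = k^{2} \cdot 3 = 3 k^{2}$)
$W{\left(m,j \right)} = m + 12 j$ ($W{\left(m,j \right)} = 3 \left(-2\right)^{2} j + m = 3 \cdot 4 j + m = 12 j + m = m + 12 j$)
$128 \left(20 + \left(W{\left(-2,9 \right)} - 3\right)\right) = 128 \left(20 + \left(\left(-2 + 12 \cdot 9\right) - 3\right)\right) = 128 \left(20 + \left(\left(-2 + 108\right) - 3\right)\right) = 128 \left(20 + \left(106 - 3\right)\right) = 128 \left(20 + 103\right) = 128 \cdot 123 = 15744$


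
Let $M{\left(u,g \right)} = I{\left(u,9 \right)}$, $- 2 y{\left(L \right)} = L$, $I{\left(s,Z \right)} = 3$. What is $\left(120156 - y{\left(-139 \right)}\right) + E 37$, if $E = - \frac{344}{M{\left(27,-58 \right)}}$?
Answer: $\frac{695063}{6} \approx 1.1584 \cdot 10^{5}$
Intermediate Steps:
$y{\left(L \right)} = - \frac{L}{2}$
$M{\left(u,g \right)} = 3$
$E = - \frac{344}{3} \approx -114.67$
$\left(120156 - y{\left(-139 \right)}\right) + E 37 = \left(120156 - \left(- \frac{1}{2}\right) \left(-139\right)\right) - \frac{12728}{3} = \left(120156 - \frac{139}{2}\right) - \frac{12728}{3} = \frac{240173}{2} - \frac{12728}{3} = \frac{695063}{6}$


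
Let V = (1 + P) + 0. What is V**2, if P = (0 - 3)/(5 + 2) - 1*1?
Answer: 9/49 ≈ 0.18367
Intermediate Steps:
P = -10/7 (P = -3/7 - 1 = -10/7 ≈ -1.4286)
V = -3/7 (V = (1 - 10/7) + 0 = -3/7 + 0 = -3/7 ≈ -0.42857)
V**2 = (-3/7)**2 = 9/49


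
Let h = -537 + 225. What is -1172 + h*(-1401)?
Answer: 435940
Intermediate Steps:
h = -312
-1172 + h*(-1401) = -1172 - 312*(-1401) = -1172 + 437112 = 435940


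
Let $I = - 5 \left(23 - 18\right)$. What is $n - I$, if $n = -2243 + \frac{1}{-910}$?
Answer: $- \frac{2018381}{910} \approx -2218.0$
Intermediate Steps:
$I = -25$ ($I = \left(-5\right) 5 = -25$)
$n = - \frac{2041131}{910}$ ($n = -2243 - \frac{1}{910} = - \frac{2041131}{910} \approx -2243.0$)
$n - I = - \frac{2041131}{910} - -25 = - \frac{2041131}{910} + 25 = - \frac{2018381}{910}$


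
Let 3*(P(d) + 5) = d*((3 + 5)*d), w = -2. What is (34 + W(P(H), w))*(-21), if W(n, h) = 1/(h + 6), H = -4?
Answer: -2877/4 ≈ -719.25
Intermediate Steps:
P(d) = -5 + 8*d²/3 (P(d) = -5 + (d*((3 + 5)*d))/3 = -5 + (d*(8*d))/3 = -5 + (8*d²)/3 = -5 + 8*d²/3)
W(n, h) = 1/(6 + h)
(34 + W(P(H), w))*(-21) = (34 + 1/(6 - 2))*(-21) = (34 + 1/4)*(-21) = (34 + ¼)*(-21) = (137/4)*(-21) = -2877/4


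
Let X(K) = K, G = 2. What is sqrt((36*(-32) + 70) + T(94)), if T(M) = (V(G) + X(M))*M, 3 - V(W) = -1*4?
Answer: 2*sqrt(2103) ≈ 91.717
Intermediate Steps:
V(W) = 7 (V(W) = 3 - (-1)*4 = 3 - 1*(-4) = 3 + 4 = 7)
T(M) = M*(7 + M) (T(M) = (7 + M)*M = M*(7 + M))
sqrt((36*(-32) + 70) + T(94)) = sqrt((36*(-32) + 70) + 94*(7 + 94)) = sqrt((-1152 + 70) + 94*101) = sqrt(-1082 + 9494) = sqrt(8412) = 2*sqrt(2103)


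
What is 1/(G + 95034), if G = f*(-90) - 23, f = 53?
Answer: 1/90241 ≈ 1.1081e-5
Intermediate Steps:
G = -4793 (G = 53*(-90) - 23 = -4770 - 23 = -4793)
1/(G + 95034) = 1/(-4793 + 95034) = 1/90241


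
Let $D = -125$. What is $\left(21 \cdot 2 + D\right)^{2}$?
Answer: $6889$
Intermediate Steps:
$\left(21 \cdot 2 + D\right)^{2} = \left(21 \cdot 2 - 125\right)^{2} = \left(42 - 125\right)^{2} = \left(-83\right)^{2} = 6889$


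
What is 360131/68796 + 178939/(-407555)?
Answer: 134462902261/28038153780 ≈ 4.7957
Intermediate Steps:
360131/68796 + 178939/(-407555) = 360131*(1/68796) + 178939*(-1/407555) = 360131/68796 - 178939/407555 = 134462902261/28038153780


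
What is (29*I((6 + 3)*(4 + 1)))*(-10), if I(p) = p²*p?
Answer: -26426250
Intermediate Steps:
I(p) = p³
(29*I((6 + 3)*(4 + 1)))*(-10) = (29*((6 + 3)*(4 + 1))³)*(-10) = (29*(9*5)³)*(-10) = (29*45³)*(-10) = (29*91125)*(-10) = 2642625*(-10) = -26426250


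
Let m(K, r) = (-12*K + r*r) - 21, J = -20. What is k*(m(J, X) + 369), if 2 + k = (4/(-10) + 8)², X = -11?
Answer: 988346/25 ≈ 39534.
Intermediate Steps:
m(K, r) = -21 + r² - 12*K (m(K, r) = (-12*K + r²) - 21 = (r² - 12*K) - 21 = -21 + r² - 12*K)
k = 1394/25 (k = -2 + (4/(-10) + 8)² = -2 + (4*(-⅒) + 8)² = -2 + (-⅖ + 8)² = -2 + (38/5)² = -2 + 1444/25 = 1394/25 ≈ 55.760)
k*(m(J, X) + 369) = 1394*((-21 + (-11)² - 12*(-20)) + 369)/25 = 1394*((-21 + 121 + 240) + 369)/25 = 1394*(340 + 369)/25 = (1394/25)*709 = 988346/25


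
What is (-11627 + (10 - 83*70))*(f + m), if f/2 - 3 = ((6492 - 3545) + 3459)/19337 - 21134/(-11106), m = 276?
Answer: -178687808375764/35792787 ≈ -4.9923e+6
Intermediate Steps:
f = 1124083360/107378361 (f = 6 + 2*(((6492 - 3545) + 3459)/19337 - 21134/(-11106)) = 6 + 2*((2947 + 3459)*(1/19337) - 21134*(-1/11106)) = 6 + 2*(6406*(1/19337) + 10567/5553) = 6 + 2*(6406/19337 + 10567/5553) = 6 + 2*(239906597/107378361) = 6 + 479813194/107378361 = 1124083360/107378361 ≈ 10.468)
(-11627 + (10 - 83*70))*(f + m) = (-11627 + (10 - 83*70))*(1124083360/107378361 + 276) = (-11627 + (10 - 5810))*(30760510996/107378361) = (-11627 - 5800)*(30760510996/107378361) = -17427*30760510996/107378361 = -178687808375764/35792787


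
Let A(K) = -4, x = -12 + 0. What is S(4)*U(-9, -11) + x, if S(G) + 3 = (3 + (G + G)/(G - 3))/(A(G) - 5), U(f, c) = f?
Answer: 26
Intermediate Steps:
x = -12
S(G) = -10/3 - 2*G/(9*(-3 + G)) (S(G) = -3 + (3 + (G + G)/(G - 3))/(-4 - 5) = -3 + (3 + (2*G)/(-3 + G))/(-9) = -3 + (3 + 2*G/(-3 + G))*(-⅑) = -3 + (-⅓ - 2*G/(9*(-3 + G))) = -10/3 - 2*G/(9*(-3 + G)))
S(4)*U(-9, -11) + x = (2*(-45 + 16*4)/(9*(3 - 1*4)))*(-9) - 12 = (2*(-45 + 64)/(9*(3 - 4)))*(-9) - 12 = ((2/9)*19/(-1))*(-9) - 12 = ((2/9)*(-1)*19)*(-9) - 12 = -38/9*(-9) - 12 = 38 - 12 = 26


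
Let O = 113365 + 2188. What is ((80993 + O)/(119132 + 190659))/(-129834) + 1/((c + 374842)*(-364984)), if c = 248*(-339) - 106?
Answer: -1158397508245555/237055371770641900608 ≈ -4.8866e-6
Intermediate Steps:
O = 115553
c = -84178 (c = -84072 - 106 = -84178)
((80993 + O)/(119132 + 190659))/(-129834) + 1/((c + 374842)*(-364984)) = ((80993 + 115553)/(119132 + 190659))/(-129834) + 1/((-84178 + 374842)*(-364984)) = (196546/309791)*(-1/129834) - 1/364984/290664 = (196546*(1/309791))*(-1/129834) + (1/290664)*(-1/364984) = (196546/309791)*(-1/129834) - 1/106087709376 = -98273/20110702347 - 1/106087709376 = -1158397508245555/237055371770641900608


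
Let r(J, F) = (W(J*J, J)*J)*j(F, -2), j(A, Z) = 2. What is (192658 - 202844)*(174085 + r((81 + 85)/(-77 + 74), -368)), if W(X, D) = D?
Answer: -16520439122/9 ≈ -1.8356e+9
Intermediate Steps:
r(J, F) = 2*J² (r(J, F) = (J*J)*2 = J²*2 = 2*J²)
(192658 - 202844)*(174085 + r((81 + 85)/(-77 + 74), -368)) = (192658 - 202844)*(174085 + 2*((81 + 85)/(-77 + 74))²) = -10186*(174085 + 2*(166/(-3))²) = -10186*(174085 + 2*(166*(-⅓))²) = -10186*(174085 + 2*(-166/3)²) = -10186*(174085 + 2*(27556/9)) = -10186*(174085 + 55112/9) = -10186*1621877/9 = -16520439122/9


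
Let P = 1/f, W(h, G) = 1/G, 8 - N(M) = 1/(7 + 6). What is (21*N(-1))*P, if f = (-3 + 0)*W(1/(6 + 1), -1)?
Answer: 721/13 ≈ 55.462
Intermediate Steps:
N(M) = 103/13 (N(M) = 8 - 1/(7 + 6) = 8 - 1/13 = 103/13)
f = 3 (f = (-3 + 0)/(-1) = -3*(-1) = 3)
P = 1/3 ≈ 0.33333
(21*N(-1))*P = (21*(103/13))*(1/3) = (2163/13)*(1/3) = 721/13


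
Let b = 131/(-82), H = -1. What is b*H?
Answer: 131/82 ≈ 1.5976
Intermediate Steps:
b = -131/82 (b = 131*(-1/82) = -131/82 ≈ -1.5976)
b*H = -131/82*(-1) = 131/82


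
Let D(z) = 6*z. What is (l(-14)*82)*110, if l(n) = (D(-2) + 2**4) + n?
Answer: -90200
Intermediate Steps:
l(n) = 4 + n (l(n) = (6*(-2) + 2**4) + n = (-12 + 16) + n = 4 + n)
(l(-14)*82)*110 = ((4 - 14)*82)*110 = -10*82*110 = -820*110 = -90200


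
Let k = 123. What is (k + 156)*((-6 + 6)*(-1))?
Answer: 0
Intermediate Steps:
(k + 156)*((-6 + 6)*(-1)) = (123 + 156)*((-6 + 6)*(-1)) = 279*(0*(-1)) = 279*0 = 0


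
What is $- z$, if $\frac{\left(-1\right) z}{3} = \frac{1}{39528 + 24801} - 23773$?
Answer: $- \frac{1529293316}{21443} \approx -71319.0$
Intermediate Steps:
$z = \frac{1529293316}{21443}$ ($z = - 3 \left(\frac{1}{39528 + 24801} - 23773\right) = - 3 \left(\frac{1}{64329} - 23773\right) = \left(-3\right) \left(- \frac{1529293316}{64329}\right) = \frac{1529293316}{21443} \approx 71319.0$)
$- z = \left(-1\right) \frac{1529293316}{21443} = - \frac{1529293316}{21443}$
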